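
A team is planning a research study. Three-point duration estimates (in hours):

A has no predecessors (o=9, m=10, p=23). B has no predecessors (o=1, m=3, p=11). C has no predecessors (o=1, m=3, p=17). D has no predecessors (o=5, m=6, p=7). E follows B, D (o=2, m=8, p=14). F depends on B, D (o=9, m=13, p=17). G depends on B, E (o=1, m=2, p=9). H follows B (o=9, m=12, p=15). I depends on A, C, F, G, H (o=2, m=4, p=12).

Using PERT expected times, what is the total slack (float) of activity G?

te_A = (9 + 4·10 + 23)/6 = 72/6 = 12
te_B = (1 + 4·3 + 11)/6 = 24/6 = 4
te_C = (1 + 4·3 + 17)/6 = 30/6 = 5
te_D = (5 + 4·6 + 7)/6 = 36/6 = 6
te_E = (2 + 4·8 + 14)/6 = 48/6 = 8
te_F = (9 + 4·13 + 17)/6 = 78/6 = 13
te_G = (1 + 4·2 + 9)/6 = 18/6 = 3
te_H = (9 + 4·12 + 15)/6 = 72/6 = 12
te_I = (2 + 4·4 + 12)/6 = 30/6 = 5

Forward pass:
ES_A = 0; EF_A = 12
ES_B = 0; EF_B = 4
ES_C = 0; EF_C = 5
ES_D = 0; EF_D = 6
ES_E = max(EF_B=4, EF_D=6) = 6; EF_E = 6+8 = 14
ES_F = max(EF_B=4, EF_D=6) = 6; EF_F = 6+13 = 19
ES_G = max(EF_B=4, EF_E=14) = 14; EF_G = 14+3 = 17
ES_H = 4; EF_H = 4+12 = 16
ES_I = max(EF_A=12, EF_C=5, EF_F=19, EF_G=17, EF_H=16) = 19; EF_I = 19+5 = 24
Expected project duration μ = 24 hours. Critical path: D → F → I.

Backward pass:
LF_I = 24; LS_I = 24−5 = 19
LF_H = LS_I = 19; LS_H = 19−12 = 7
LF_G = LS_I = 19; LS_G = 19−3 = 16
LF_F = LS_I = 19; LS_F = 19−13 = 6
LF_E = LS_G = 16; LS_E = 16−8 = 8
LF_D = min(LS_E=8, LS_F=6) = 6; LS_D = 6−6 = 0
LF_C = LS_I = 19; LS_C = 19−5 = 14
LF_B = min(LS_E=8, LS_F=6, LS_G=16, LS_H=7) = 6; LS_B = 6−4 = 2
LF_A = LS_I = 19; LS_A = 19−12 = 7
Slack_G = LS_G − ES_G = 16 − 14 = 2

2 hours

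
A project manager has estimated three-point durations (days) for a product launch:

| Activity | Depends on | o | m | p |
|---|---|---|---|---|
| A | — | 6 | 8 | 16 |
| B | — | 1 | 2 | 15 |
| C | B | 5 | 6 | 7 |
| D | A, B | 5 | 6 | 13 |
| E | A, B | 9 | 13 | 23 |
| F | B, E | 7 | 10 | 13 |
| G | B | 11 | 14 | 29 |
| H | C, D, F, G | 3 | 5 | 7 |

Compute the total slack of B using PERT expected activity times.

te_A = (6 + 4·8 + 16)/6 = 54/6 = 9
te_B = (1 + 4·2 + 15)/6 = 24/6 = 4
te_C = (5 + 4·6 + 7)/6 = 36/6 = 6
te_D = (5 + 4·6 + 13)/6 = 42/6 = 7
te_E = (9 + 4·13 + 23)/6 = 84/6 = 14
te_F = (7 + 4·10 + 13)/6 = 60/6 = 10
te_G = (11 + 4·14 + 29)/6 = 96/6 = 16
te_H = (3 + 4·5 + 7)/6 = 30/6 = 5

Forward pass:
ES_A = 0; EF_A = 9
ES_B = 0; EF_B = 4
ES_C = 4; EF_C = 4+6 = 10
ES_D = max(EF_A=9, EF_B=4) = 9; EF_D = 9+7 = 16
ES_E = max(EF_A=9, EF_B=4) = 9; EF_E = 9+14 = 23
ES_F = max(EF_B=4, EF_E=23) = 23; EF_F = 23+10 = 33
ES_G = 4; EF_G = 4+16 = 20
ES_H = max(EF_C=10, EF_D=16, EF_F=33, EF_G=20) = 33; EF_H = 33+5 = 38
Expected project duration μ = 38 days. Critical path: A → E → F → H.

Backward pass:
LF_H = 38; LS_H = 38−5 = 33
LF_G = LS_H = 33; LS_G = 33−16 = 17
LF_F = LS_H = 33; LS_F = 33−10 = 23
LF_E = LS_F = 23; LS_E = 23−14 = 9
LF_D = LS_H = 33; LS_D = 33−7 = 26
LF_C = LS_H = 33; LS_C = 33−6 = 27
LF_B = min(LS_C=27, LS_D=26, LS_E=9, LS_F=23, LS_G=17) = 9; LS_B = 9−4 = 5
LF_A = min(LS_D=26, LS_E=9) = 9; LS_A = 9−9 = 0
Slack_B = LS_B − ES_B = 5 − 0 = 5

5 days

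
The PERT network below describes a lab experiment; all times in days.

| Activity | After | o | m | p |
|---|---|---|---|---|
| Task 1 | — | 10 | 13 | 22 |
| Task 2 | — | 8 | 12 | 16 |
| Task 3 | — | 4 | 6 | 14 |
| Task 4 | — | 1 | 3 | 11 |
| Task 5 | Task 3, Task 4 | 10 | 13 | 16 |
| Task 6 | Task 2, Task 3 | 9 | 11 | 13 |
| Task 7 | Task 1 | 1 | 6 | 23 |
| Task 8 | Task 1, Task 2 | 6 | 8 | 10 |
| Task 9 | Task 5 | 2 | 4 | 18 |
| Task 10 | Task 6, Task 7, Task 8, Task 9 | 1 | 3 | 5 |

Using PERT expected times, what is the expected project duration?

te_Task 1 = (10 + 4·13 + 22)/6 = 84/6 = 14
te_Task 2 = (8 + 4·12 + 16)/6 = 72/6 = 12
te_Task 3 = (4 + 4·6 + 14)/6 = 42/6 = 7
te_Task 4 = (1 + 4·3 + 11)/6 = 24/6 = 4
te_Task 5 = (10 + 4·13 + 16)/6 = 78/6 = 13
te_Task 6 = (9 + 4·11 + 13)/6 = 66/6 = 11
te_Task 7 = (1 + 4·6 + 23)/6 = 48/6 = 8
te_Task 8 = (6 + 4·8 + 10)/6 = 48/6 = 8
te_Task 9 = (2 + 4·4 + 18)/6 = 36/6 = 6
te_Task 10 = (1 + 4·3 + 5)/6 = 18/6 = 3

Forward pass:
ES_Task 1 = 0; EF_Task 1 = 14
ES_Task 2 = 0; EF_Task 2 = 12
ES_Task 3 = 0; EF_Task 3 = 7
ES_Task 4 = 0; EF_Task 4 = 4
ES_Task 5 = max(EF_Task 3=7, EF_Task 4=4) = 7; EF_Task 5 = 7+13 = 20
ES_Task 6 = max(EF_Task 2=12, EF_Task 3=7) = 12; EF_Task 6 = 12+11 = 23
ES_Task 7 = 14; EF_Task 7 = 14+8 = 22
ES_Task 8 = max(EF_Task 1=14, EF_Task 2=12) = 14; EF_Task 8 = 14+8 = 22
ES_Task 9 = 20; EF_Task 9 = 20+6 = 26
ES_Task 10 = max(EF_Task 6=23, EF_Task 7=22, EF_Task 8=22, EF_Task 9=26) = 26; EF_Task 10 = 26+3 = 29
Expected project duration μ = 29 days. Critical path: Task 3 → Task 5 → Task 9 → Task 10.

29 days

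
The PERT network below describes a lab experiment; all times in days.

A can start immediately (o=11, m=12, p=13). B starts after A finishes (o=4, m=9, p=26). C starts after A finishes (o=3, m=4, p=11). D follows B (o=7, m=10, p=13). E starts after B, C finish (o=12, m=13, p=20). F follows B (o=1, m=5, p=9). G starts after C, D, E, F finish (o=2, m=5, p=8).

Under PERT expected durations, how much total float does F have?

9 days

te_A = (11 + 4·12 + 13)/6 = 72/6 = 12
te_B = (4 + 4·9 + 26)/6 = 66/6 = 11
te_C = (3 + 4·4 + 11)/6 = 30/6 = 5
te_D = (7 + 4·10 + 13)/6 = 60/6 = 10
te_E = (12 + 4·13 + 20)/6 = 84/6 = 14
te_F = (1 + 4·5 + 9)/6 = 30/6 = 5
te_G = (2 + 4·5 + 8)/6 = 30/6 = 5

Forward pass:
ES_A = 0; EF_A = 12
ES_B = 12; EF_B = 12+11 = 23
ES_C = 12; EF_C = 12+5 = 17
ES_D = 23; EF_D = 23+10 = 33
ES_E = max(EF_B=23, EF_C=17) = 23; EF_E = 23+14 = 37
ES_F = 23; EF_F = 23+5 = 28
ES_G = max(EF_C=17, EF_D=33, EF_E=37, EF_F=28) = 37; EF_G = 37+5 = 42
Expected project duration μ = 42 days. Critical path: A → B → E → G.

Backward pass:
LF_G = 42; LS_G = 42−5 = 37
LF_F = LS_G = 37; LS_F = 37−5 = 32
LF_E = LS_G = 37; LS_E = 37−14 = 23
LF_D = LS_G = 37; LS_D = 37−10 = 27
LF_C = min(LS_E=23, LS_G=37) = 23; LS_C = 23−5 = 18
LF_B = min(LS_D=27, LS_E=23, LS_F=32) = 23; LS_B = 23−11 = 12
LF_A = min(LS_B=12, LS_C=18) = 12; LS_A = 12−12 = 0
Slack_F = LS_F − ES_F = 32 − 23 = 9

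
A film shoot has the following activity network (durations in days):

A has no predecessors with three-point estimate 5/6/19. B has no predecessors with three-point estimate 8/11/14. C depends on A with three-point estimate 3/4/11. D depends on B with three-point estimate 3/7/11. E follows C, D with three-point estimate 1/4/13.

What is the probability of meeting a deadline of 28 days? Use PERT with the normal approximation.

0.973

te_A = (5 + 4·6 + 19)/6 = 48/6 = 8; σ²_A = ((19−5)/6)² = 5.444
te_B = (8 + 4·11 + 14)/6 = 66/6 = 11; σ²_B = ((14−8)/6)² = 1.000
te_C = (3 + 4·4 + 11)/6 = 30/6 = 5; σ²_C = ((11−3)/6)² = 1.778
te_D = (3 + 4·7 + 11)/6 = 42/6 = 7; σ²_D = ((11−3)/6)² = 1.778
te_E = (1 + 4·4 + 13)/6 = 30/6 = 5; σ²_E = ((13−1)/6)² = 4.000

Forward pass:
ES_A = 0; EF_A = 8
ES_B = 0; EF_B = 11
ES_C = 8; EF_C = 8+5 = 13
ES_D = 11; EF_D = 11+7 = 18
ES_E = max(EF_C=13, EF_D=18) = 18; EF_E = 18+5 = 23
Expected project duration μ = 23 days. Critical path: B → D → E.

Variance along critical path = 1.000 + 1.778 + 4.000 = 6.778; σ = √6.778 = 2.603 days.
Z = (28 − 23) / 2.603 = 1.921
P(T ≤ 28) = Φ(1.921) ≈ 0.973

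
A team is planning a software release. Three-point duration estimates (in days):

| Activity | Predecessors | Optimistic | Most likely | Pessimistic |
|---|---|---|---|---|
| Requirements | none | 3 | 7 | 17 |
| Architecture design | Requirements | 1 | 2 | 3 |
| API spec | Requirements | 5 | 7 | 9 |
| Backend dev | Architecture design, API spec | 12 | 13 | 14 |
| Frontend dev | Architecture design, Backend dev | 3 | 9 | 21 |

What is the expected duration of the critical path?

38 days

te_Requirements = (3 + 4·7 + 17)/6 = 48/6 = 8
te_Architecture design = (1 + 4·2 + 3)/6 = 12/6 = 2
te_API spec = (5 + 4·7 + 9)/6 = 42/6 = 7
te_Backend dev = (12 + 4·13 + 14)/6 = 78/6 = 13
te_Frontend dev = (3 + 4·9 + 21)/6 = 60/6 = 10

Forward pass:
ES_Requirements = 0; EF_Requirements = 8
ES_Architecture design = 8; EF_Architecture design = 8+2 = 10
ES_API spec = 8; EF_API spec = 8+7 = 15
ES_Backend dev = max(EF_Architecture design=10, EF_API spec=15) = 15; EF_Backend dev = 15+13 = 28
ES_Frontend dev = max(EF_Architecture design=10, EF_Backend dev=28) = 28; EF_Frontend dev = 28+10 = 38
Expected project duration μ = 38 days. Critical path: Requirements → API spec → Backend dev → Frontend dev.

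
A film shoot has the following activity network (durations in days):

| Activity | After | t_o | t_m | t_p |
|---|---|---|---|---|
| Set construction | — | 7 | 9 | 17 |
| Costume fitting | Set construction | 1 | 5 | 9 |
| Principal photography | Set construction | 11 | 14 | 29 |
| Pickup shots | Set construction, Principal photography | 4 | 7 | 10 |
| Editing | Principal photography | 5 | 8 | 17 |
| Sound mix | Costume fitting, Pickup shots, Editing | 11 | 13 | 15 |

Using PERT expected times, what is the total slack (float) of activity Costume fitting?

te_Set construction = (7 + 4·9 + 17)/6 = 60/6 = 10
te_Costume fitting = (1 + 4·5 + 9)/6 = 30/6 = 5
te_Principal photography = (11 + 4·14 + 29)/6 = 96/6 = 16
te_Pickup shots = (4 + 4·7 + 10)/6 = 42/6 = 7
te_Editing = (5 + 4·8 + 17)/6 = 54/6 = 9
te_Sound mix = (11 + 4·13 + 15)/6 = 78/6 = 13

Forward pass:
ES_Set construction = 0; EF_Set construction = 10
ES_Costume fitting = 10; EF_Costume fitting = 10+5 = 15
ES_Principal photography = 10; EF_Principal photography = 10+16 = 26
ES_Pickup shots = max(EF_Set construction=10, EF_Principal photography=26) = 26; EF_Pickup shots = 26+7 = 33
ES_Editing = 26; EF_Editing = 26+9 = 35
ES_Sound mix = max(EF_Costume fitting=15, EF_Pickup shots=33, EF_Editing=35) = 35; EF_Sound mix = 35+13 = 48
Expected project duration μ = 48 days. Critical path: Set construction → Principal photography → Editing → Sound mix.

Backward pass:
LF_Sound mix = 48; LS_Sound mix = 48−13 = 35
LF_Editing = LS_Sound mix = 35; LS_Editing = 35−9 = 26
LF_Pickup shots = LS_Sound mix = 35; LS_Pickup shots = 35−7 = 28
LF_Principal photography = min(LS_Pickup shots=28, LS_Editing=26) = 26; LS_Principal photography = 26−16 = 10
LF_Costume fitting = LS_Sound mix = 35; LS_Costume fitting = 35−5 = 30
LF_Set construction = min(LS_Costume fitting=30, LS_Principal photography=10, LS_Pickup shots=28) = 10; LS_Set construction = 10−10 = 0
Slack_Costume fitting = LS_Costume fitting − ES_Costume fitting = 30 − 10 = 20

20 days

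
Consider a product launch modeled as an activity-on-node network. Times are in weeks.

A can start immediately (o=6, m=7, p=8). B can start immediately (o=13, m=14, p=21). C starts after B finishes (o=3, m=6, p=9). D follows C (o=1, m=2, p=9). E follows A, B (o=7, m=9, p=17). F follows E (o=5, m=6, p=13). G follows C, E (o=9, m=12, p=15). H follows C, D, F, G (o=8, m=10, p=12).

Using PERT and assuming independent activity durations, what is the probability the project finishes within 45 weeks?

te_A = (6 + 4·7 + 8)/6 = 42/6 = 7; σ²_A = ((8−6)/6)² = 0.111
te_B = (13 + 4·14 + 21)/6 = 90/6 = 15; σ²_B = ((21−13)/6)² = 1.778
te_C = (3 + 4·6 + 9)/6 = 36/6 = 6; σ²_C = ((9−3)/6)² = 1.000
te_D = (1 + 4·2 + 9)/6 = 18/6 = 3; σ²_D = ((9−1)/6)² = 1.778
te_E = (7 + 4·9 + 17)/6 = 60/6 = 10; σ²_E = ((17−7)/6)² = 2.778
te_F = (5 + 4·6 + 13)/6 = 42/6 = 7; σ²_F = ((13−5)/6)² = 1.778
te_G = (9 + 4·12 + 15)/6 = 72/6 = 12; σ²_G = ((15−9)/6)² = 1.000
te_H = (8 + 4·10 + 12)/6 = 60/6 = 10; σ²_H = ((12−8)/6)² = 0.444

Forward pass:
ES_A = 0; EF_A = 7
ES_B = 0; EF_B = 15
ES_C = 15; EF_C = 15+6 = 21
ES_D = 21; EF_D = 21+3 = 24
ES_E = max(EF_A=7, EF_B=15) = 15; EF_E = 15+10 = 25
ES_F = 25; EF_F = 25+7 = 32
ES_G = max(EF_C=21, EF_E=25) = 25; EF_G = 25+12 = 37
ES_H = max(EF_C=21, EF_D=24, EF_F=32, EF_G=37) = 37; EF_H = 37+10 = 47
Expected project duration μ = 47 weeks. Critical path: B → E → G → H.

Variance along critical path = 1.778 + 2.778 + 1.000 + 0.444 = 6.000; σ = √6.000 = 2.449 weeks.
Z = (45 − 47) / 2.449 = -0.816
P(T ≤ 45) = Φ(-0.816) ≈ 0.207

0.207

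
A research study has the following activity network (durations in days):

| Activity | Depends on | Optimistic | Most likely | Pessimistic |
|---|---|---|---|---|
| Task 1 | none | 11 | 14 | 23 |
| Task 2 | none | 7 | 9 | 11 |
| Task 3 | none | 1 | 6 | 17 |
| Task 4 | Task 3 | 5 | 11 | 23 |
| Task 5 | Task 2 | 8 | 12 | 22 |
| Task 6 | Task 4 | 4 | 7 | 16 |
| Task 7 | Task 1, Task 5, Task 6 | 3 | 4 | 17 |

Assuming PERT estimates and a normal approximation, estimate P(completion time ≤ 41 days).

te_Task 1 = (11 + 4·14 + 23)/6 = 90/6 = 15; σ²_Task 1 = ((23−11)/6)² = 4.000
te_Task 2 = (7 + 4·9 + 11)/6 = 54/6 = 9; σ²_Task 2 = ((11−7)/6)² = 0.444
te_Task 3 = (1 + 4·6 + 17)/6 = 42/6 = 7; σ²_Task 3 = ((17−1)/6)² = 7.111
te_Task 4 = (5 + 4·11 + 23)/6 = 72/6 = 12; σ²_Task 4 = ((23−5)/6)² = 9.000
te_Task 5 = (8 + 4·12 + 22)/6 = 78/6 = 13; σ²_Task 5 = ((22−8)/6)² = 5.444
te_Task 6 = (4 + 4·7 + 16)/6 = 48/6 = 8; σ²_Task 6 = ((16−4)/6)² = 4.000
te_Task 7 = (3 + 4·4 + 17)/6 = 36/6 = 6; σ²_Task 7 = ((17−3)/6)² = 5.444

Forward pass:
ES_Task 1 = 0; EF_Task 1 = 15
ES_Task 2 = 0; EF_Task 2 = 9
ES_Task 3 = 0; EF_Task 3 = 7
ES_Task 4 = 7; EF_Task 4 = 7+12 = 19
ES_Task 5 = 9; EF_Task 5 = 9+13 = 22
ES_Task 6 = 19; EF_Task 6 = 19+8 = 27
ES_Task 7 = max(EF_Task 1=15, EF_Task 5=22, EF_Task 6=27) = 27; EF_Task 7 = 27+6 = 33
Expected project duration μ = 33 days. Critical path: Task 3 → Task 4 → Task 6 → Task 7.

Variance along critical path = 7.111 + 9.000 + 4.000 + 5.444 = 25.556; σ = √25.556 = 5.055 days.
Z = (41 − 33) / 5.055 = 1.583
P(T ≤ 41) = Φ(1.583) ≈ 0.943

0.943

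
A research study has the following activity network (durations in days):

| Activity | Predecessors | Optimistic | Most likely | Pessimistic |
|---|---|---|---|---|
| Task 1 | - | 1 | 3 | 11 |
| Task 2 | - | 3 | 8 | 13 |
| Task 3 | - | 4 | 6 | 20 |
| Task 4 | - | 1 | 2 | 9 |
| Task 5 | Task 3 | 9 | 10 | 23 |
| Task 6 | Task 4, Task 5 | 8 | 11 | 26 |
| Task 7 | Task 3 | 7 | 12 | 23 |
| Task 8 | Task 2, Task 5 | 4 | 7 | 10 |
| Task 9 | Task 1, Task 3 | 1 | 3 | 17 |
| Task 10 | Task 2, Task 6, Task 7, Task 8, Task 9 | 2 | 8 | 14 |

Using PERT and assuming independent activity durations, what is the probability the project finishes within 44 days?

te_Task 1 = (1 + 4·3 + 11)/6 = 24/6 = 4; σ²_Task 1 = ((11−1)/6)² = 2.778
te_Task 2 = (3 + 4·8 + 13)/6 = 48/6 = 8; σ²_Task 2 = ((13−3)/6)² = 2.778
te_Task 3 = (4 + 4·6 + 20)/6 = 48/6 = 8; σ²_Task 3 = ((20−4)/6)² = 7.111
te_Task 4 = (1 + 4·2 + 9)/6 = 18/6 = 3; σ²_Task 4 = ((9−1)/6)² = 1.778
te_Task 5 = (9 + 4·10 + 23)/6 = 72/6 = 12; σ²_Task 5 = ((23−9)/6)² = 5.444
te_Task 6 = (8 + 4·11 + 26)/6 = 78/6 = 13; σ²_Task 6 = ((26−8)/6)² = 9.000
te_Task 7 = (7 + 4·12 + 23)/6 = 78/6 = 13; σ²_Task 7 = ((23−7)/6)² = 7.111
te_Task 8 = (4 + 4·7 + 10)/6 = 42/6 = 7; σ²_Task 8 = ((10−4)/6)² = 1.000
te_Task 9 = (1 + 4·3 + 17)/6 = 30/6 = 5; σ²_Task 9 = ((17−1)/6)² = 7.111
te_Task 10 = (2 + 4·8 + 14)/6 = 48/6 = 8; σ²_Task 10 = ((14−2)/6)² = 4.000

Forward pass:
ES_Task 1 = 0; EF_Task 1 = 4
ES_Task 2 = 0; EF_Task 2 = 8
ES_Task 3 = 0; EF_Task 3 = 8
ES_Task 4 = 0; EF_Task 4 = 3
ES_Task 5 = 8; EF_Task 5 = 8+12 = 20
ES_Task 6 = max(EF_Task 4=3, EF_Task 5=20) = 20; EF_Task 6 = 20+13 = 33
ES_Task 7 = 8; EF_Task 7 = 8+13 = 21
ES_Task 8 = max(EF_Task 2=8, EF_Task 5=20) = 20; EF_Task 8 = 20+7 = 27
ES_Task 9 = max(EF_Task 1=4, EF_Task 3=8) = 8; EF_Task 9 = 8+5 = 13
ES_Task 10 = max(EF_Task 2=8, EF_Task 6=33, EF_Task 7=21, EF_Task 8=27, EF_Task 9=13) = 33; EF_Task 10 = 33+8 = 41
Expected project duration μ = 41 days. Critical path: Task 3 → Task 5 → Task 6 → Task 10.

Variance along critical path = 7.111 + 5.444 + 9.000 + 4.000 = 25.556; σ = √25.556 = 5.055 days.
Z = (44 − 41) / 5.055 = 0.593
P(T ≤ 44) = Φ(0.593) ≈ 0.724

0.724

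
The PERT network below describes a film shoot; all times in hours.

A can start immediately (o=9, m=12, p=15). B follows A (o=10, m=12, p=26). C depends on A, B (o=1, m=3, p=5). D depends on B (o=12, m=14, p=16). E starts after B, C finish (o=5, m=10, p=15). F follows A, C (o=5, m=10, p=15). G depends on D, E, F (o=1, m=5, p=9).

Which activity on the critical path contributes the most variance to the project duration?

B

te_A = (9 + 4·12 + 15)/6 = 72/6 = 12; σ²_A = ((15−9)/6)² = 1.000
te_B = (10 + 4·12 + 26)/6 = 84/6 = 14; σ²_B = ((26−10)/6)² = 7.111
te_C = (1 + 4·3 + 5)/6 = 18/6 = 3; σ²_C = ((5−1)/6)² = 0.444
te_D = (12 + 4·14 + 16)/6 = 84/6 = 14; σ²_D = ((16−12)/6)² = 0.444
te_E = (5 + 4·10 + 15)/6 = 60/6 = 10; σ²_E = ((15−5)/6)² = 2.778
te_F = (5 + 4·10 + 15)/6 = 60/6 = 10; σ²_F = ((15−5)/6)² = 2.778
te_G = (1 + 4·5 + 9)/6 = 30/6 = 5; σ²_G = ((9−1)/6)² = 1.778

Forward pass:
ES_A = 0; EF_A = 12
ES_B = 12; EF_B = 12+14 = 26
ES_C = max(EF_A=12, EF_B=26) = 26; EF_C = 26+3 = 29
ES_D = 26; EF_D = 26+14 = 40
ES_E = max(EF_B=26, EF_C=29) = 29; EF_E = 29+10 = 39
ES_F = max(EF_A=12, EF_C=29) = 29; EF_F = 29+10 = 39
ES_G = max(EF_D=40, EF_E=39, EF_F=39) = 40; EF_G = 40+5 = 45
Expected project duration μ = 45 hours. Critical path: A → B → D → G.

Variances on critical path: σ²_A=1.000, σ²_B=7.111, σ²_D=0.444, σ²_G=1.778.
Largest is σ²_B = 7.111.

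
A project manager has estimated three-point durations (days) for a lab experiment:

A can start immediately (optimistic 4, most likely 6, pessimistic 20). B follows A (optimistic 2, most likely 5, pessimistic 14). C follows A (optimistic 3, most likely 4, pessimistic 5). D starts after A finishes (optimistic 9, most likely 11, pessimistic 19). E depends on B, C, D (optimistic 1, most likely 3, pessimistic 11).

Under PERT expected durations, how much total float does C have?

8 days

te_A = (4 + 4·6 + 20)/6 = 48/6 = 8
te_B = (2 + 4·5 + 14)/6 = 36/6 = 6
te_C = (3 + 4·4 + 5)/6 = 24/6 = 4
te_D = (9 + 4·11 + 19)/6 = 72/6 = 12
te_E = (1 + 4·3 + 11)/6 = 24/6 = 4

Forward pass:
ES_A = 0; EF_A = 8
ES_B = 8; EF_B = 8+6 = 14
ES_C = 8; EF_C = 8+4 = 12
ES_D = 8; EF_D = 8+12 = 20
ES_E = max(EF_B=14, EF_C=12, EF_D=20) = 20; EF_E = 20+4 = 24
Expected project duration μ = 24 days. Critical path: A → D → E.

Backward pass:
LF_E = 24; LS_E = 24−4 = 20
LF_D = LS_E = 20; LS_D = 20−12 = 8
LF_C = LS_E = 20; LS_C = 20−4 = 16
LF_B = LS_E = 20; LS_B = 20−6 = 14
LF_A = min(LS_B=14, LS_C=16, LS_D=8) = 8; LS_A = 8−8 = 0
Slack_C = LS_C − ES_C = 16 − 8 = 8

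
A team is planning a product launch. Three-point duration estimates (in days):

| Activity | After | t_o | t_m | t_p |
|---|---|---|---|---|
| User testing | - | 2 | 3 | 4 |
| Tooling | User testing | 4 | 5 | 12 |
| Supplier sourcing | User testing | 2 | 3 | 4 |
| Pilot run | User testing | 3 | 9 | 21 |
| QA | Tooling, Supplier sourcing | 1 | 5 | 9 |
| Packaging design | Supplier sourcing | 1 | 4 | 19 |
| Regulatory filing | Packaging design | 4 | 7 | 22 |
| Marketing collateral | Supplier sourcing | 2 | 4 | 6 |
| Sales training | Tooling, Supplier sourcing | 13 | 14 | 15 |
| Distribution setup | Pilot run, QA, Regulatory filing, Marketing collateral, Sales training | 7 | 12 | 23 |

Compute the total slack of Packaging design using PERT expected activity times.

te_User testing = (2 + 4·3 + 4)/6 = 18/6 = 3
te_Tooling = (4 + 4·5 + 12)/6 = 36/6 = 6
te_Supplier sourcing = (2 + 4·3 + 4)/6 = 18/6 = 3
te_Pilot run = (3 + 4·9 + 21)/6 = 60/6 = 10
te_QA = (1 + 4·5 + 9)/6 = 30/6 = 5
te_Packaging design = (1 + 4·4 + 19)/6 = 36/6 = 6
te_Regulatory filing = (4 + 4·7 + 22)/6 = 54/6 = 9
te_Marketing collateral = (2 + 4·4 + 6)/6 = 24/6 = 4
te_Sales training = (13 + 4·14 + 15)/6 = 84/6 = 14
te_Distribution setup = (7 + 4·12 + 23)/6 = 78/6 = 13

Forward pass:
ES_User testing = 0; EF_User testing = 3
ES_Tooling = 3; EF_Tooling = 3+6 = 9
ES_Supplier sourcing = 3; EF_Supplier sourcing = 3+3 = 6
ES_Pilot run = 3; EF_Pilot run = 3+10 = 13
ES_QA = max(EF_Tooling=9, EF_Supplier sourcing=6) = 9; EF_QA = 9+5 = 14
ES_Packaging design = 6; EF_Packaging design = 6+6 = 12
ES_Regulatory filing = 12; EF_Regulatory filing = 12+9 = 21
ES_Marketing collateral = 6; EF_Marketing collateral = 6+4 = 10
ES_Sales training = max(EF_Tooling=9, EF_Supplier sourcing=6) = 9; EF_Sales training = 9+14 = 23
ES_Distribution setup = max(EF_Pilot run=13, EF_QA=14, EF_Regulatory filing=21, EF_Marketing collateral=10, EF_Sales training=23) = 23; EF_Distribution setup = 23+13 = 36
Expected project duration μ = 36 days. Critical path: User testing → Tooling → Sales training → Distribution setup.

Backward pass:
LF_Distribution setup = 36; LS_Distribution setup = 36−13 = 23
LF_Sales training = LS_Distribution setup = 23; LS_Sales training = 23−14 = 9
LF_Marketing collateral = LS_Distribution setup = 23; LS_Marketing collateral = 23−4 = 19
LF_Regulatory filing = LS_Distribution setup = 23; LS_Regulatory filing = 23−9 = 14
LF_Packaging design = LS_Regulatory filing = 14; LS_Packaging design = 14−6 = 8
LF_QA = LS_Distribution setup = 23; LS_QA = 23−5 = 18
LF_Pilot run = LS_Distribution setup = 23; LS_Pilot run = 23−10 = 13
LF_Supplier sourcing = min(LS_QA=18, LS_Packaging design=8, LS_Marketing collateral=19, LS_Sales training=9) = 8; LS_Supplier sourcing = 8−3 = 5
LF_Tooling = min(LS_QA=18, LS_Sales training=9) = 9; LS_Tooling = 9−6 = 3
LF_User testing = min(LS_Tooling=3, LS_Supplier sourcing=5, LS_Pilot run=13) = 3; LS_User testing = 3−3 = 0
Slack_Packaging design = LS_Packaging design − ES_Packaging design = 8 − 6 = 2

2 days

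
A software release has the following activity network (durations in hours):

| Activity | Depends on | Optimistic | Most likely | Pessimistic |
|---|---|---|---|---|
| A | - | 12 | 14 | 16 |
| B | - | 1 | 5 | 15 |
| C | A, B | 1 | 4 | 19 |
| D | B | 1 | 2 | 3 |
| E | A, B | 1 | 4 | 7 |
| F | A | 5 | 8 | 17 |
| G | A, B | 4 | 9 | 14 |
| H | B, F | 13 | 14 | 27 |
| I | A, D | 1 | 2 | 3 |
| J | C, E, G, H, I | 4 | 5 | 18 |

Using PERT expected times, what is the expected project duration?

46 hours

te_A = (12 + 4·14 + 16)/6 = 84/6 = 14
te_B = (1 + 4·5 + 15)/6 = 36/6 = 6
te_C = (1 + 4·4 + 19)/6 = 36/6 = 6
te_D = (1 + 4·2 + 3)/6 = 12/6 = 2
te_E = (1 + 4·4 + 7)/6 = 24/6 = 4
te_F = (5 + 4·8 + 17)/6 = 54/6 = 9
te_G = (4 + 4·9 + 14)/6 = 54/6 = 9
te_H = (13 + 4·14 + 27)/6 = 96/6 = 16
te_I = (1 + 4·2 + 3)/6 = 12/6 = 2
te_J = (4 + 4·5 + 18)/6 = 42/6 = 7

Forward pass:
ES_A = 0; EF_A = 14
ES_B = 0; EF_B = 6
ES_C = max(EF_A=14, EF_B=6) = 14; EF_C = 14+6 = 20
ES_D = 6; EF_D = 6+2 = 8
ES_E = max(EF_A=14, EF_B=6) = 14; EF_E = 14+4 = 18
ES_F = 14; EF_F = 14+9 = 23
ES_G = max(EF_A=14, EF_B=6) = 14; EF_G = 14+9 = 23
ES_H = max(EF_B=6, EF_F=23) = 23; EF_H = 23+16 = 39
ES_I = max(EF_A=14, EF_D=8) = 14; EF_I = 14+2 = 16
ES_J = max(EF_C=20, EF_E=18, EF_G=23, EF_H=39, EF_I=16) = 39; EF_J = 39+7 = 46
Expected project duration μ = 46 hours. Critical path: A → F → H → J.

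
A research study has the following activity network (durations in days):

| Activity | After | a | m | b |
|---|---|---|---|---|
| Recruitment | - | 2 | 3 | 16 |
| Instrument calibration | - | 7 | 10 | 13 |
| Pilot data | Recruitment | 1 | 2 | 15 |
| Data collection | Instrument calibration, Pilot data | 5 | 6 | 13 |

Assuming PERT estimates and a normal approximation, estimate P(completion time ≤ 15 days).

te_Recruitment = (2 + 4·3 + 16)/6 = 30/6 = 5; σ²_Recruitment = ((16−2)/6)² = 5.444
te_Instrument calibration = (7 + 4·10 + 13)/6 = 60/6 = 10; σ²_Instrument calibration = ((13−7)/6)² = 1.000
te_Pilot data = (1 + 4·2 + 15)/6 = 24/6 = 4; σ²_Pilot data = ((15−1)/6)² = 5.444
te_Data collection = (5 + 4·6 + 13)/6 = 42/6 = 7; σ²_Data collection = ((13−5)/6)² = 1.778

Forward pass:
ES_Recruitment = 0; EF_Recruitment = 5
ES_Instrument calibration = 0; EF_Instrument calibration = 10
ES_Pilot data = 5; EF_Pilot data = 5+4 = 9
ES_Data collection = max(EF_Instrument calibration=10, EF_Pilot data=9) = 10; EF_Data collection = 10+7 = 17
Expected project duration μ = 17 days. Critical path: Instrument calibration → Data collection.

Variance along critical path = 1.000 + 1.778 = 2.778; σ = √2.778 = 1.667 days.
Z = (15 − 17) / 1.667 = -1.200
P(T ≤ 15) = Φ(-1.200) ≈ 0.115

0.115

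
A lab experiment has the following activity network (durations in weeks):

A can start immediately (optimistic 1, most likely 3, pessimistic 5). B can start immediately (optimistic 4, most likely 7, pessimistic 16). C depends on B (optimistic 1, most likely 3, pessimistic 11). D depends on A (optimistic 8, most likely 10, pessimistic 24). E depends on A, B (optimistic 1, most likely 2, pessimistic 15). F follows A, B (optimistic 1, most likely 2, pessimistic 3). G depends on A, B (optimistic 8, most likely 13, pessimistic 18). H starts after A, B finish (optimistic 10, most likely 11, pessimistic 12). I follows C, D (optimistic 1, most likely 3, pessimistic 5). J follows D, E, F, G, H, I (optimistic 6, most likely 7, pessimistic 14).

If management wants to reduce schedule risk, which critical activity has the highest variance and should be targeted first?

te_A = (1 + 4·3 + 5)/6 = 18/6 = 3; σ²_A = ((5−1)/6)² = 0.444
te_B = (4 + 4·7 + 16)/6 = 48/6 = 8; σ²_B = ((16−4)/6)² = 4.000
te_C = (1 + 4·3 + 11)/6 = 24/6 = 4; σ²_C = ((11−1)/6)² = 2.778
te_D = (8 + 4·10 + 24)/6 = 72/6 = 12; σ²_D = ((24−8)/6)² = 7.111
te_E = (1 + 4·2 + 15)/6 = 24/6 = 4; σ²_E = ((15−1)/6)² = 5.444
te_F = (1 + 4·2 + 3)/6 = 12/6 = 2; σ²_F = ((3−1)/6)² = 0.111
te_G = (8 + 4·13 + 18)/6 = 78/6 = 13; σ²_G = ((18−8)/6)² = 2.778
te_H = (10 + 4·11 + 12)/6 = 66/6 = 11; σ²_H = ((12−10)/6)² = 0.111
te_I = (1 + 4·3 + 5)/6 = 18/6 = 3; σ²_I = ((5−1)/6)² = 0.444
te_J = (6 + 4·7 + 14)/6 = 48/6 = 8; σ²_J = ((14−6)/6)² = 1.778

Forward pass:
ES_A = 0; EF_A = 3
ES_B = 0; EF_B = 8
ES_C = 8; EF_C = 8+4 = 12
ES_D = 3; EF_D = 3+12 = 15
ES_E = max(EF_A=3, EF_B=8) = 8; EF_E = 8+4 = 12
ES_F = max(EF_A=3, EF_B=8) = 8; EF_F = 8+2 = 10
ES_G = max(EF_A=3, EF_B=8) = 8; EF_G = 8+13 = 21
ES_H = max(EF_A=3, EF_B=8) = 8; EF_H = 8+11 = 19
ES_I = max(EF_C=12, EF_D=15) = 15; EF_I = 15+3 = 18
ES_J = max(EF_D=15, EF_E=12, EF_F=10, EF_G=21, EF_H=19, EF_I=18) = 21; EF_J = 21+8 = 29
Expected project duration μ = 29 weeks. Critical path: B → G → J.

Variances on critical path: σ²_B=4.000, σ²_G=2.778, σ²_J=1.778.
Largest is σ²_B = 4.000.

B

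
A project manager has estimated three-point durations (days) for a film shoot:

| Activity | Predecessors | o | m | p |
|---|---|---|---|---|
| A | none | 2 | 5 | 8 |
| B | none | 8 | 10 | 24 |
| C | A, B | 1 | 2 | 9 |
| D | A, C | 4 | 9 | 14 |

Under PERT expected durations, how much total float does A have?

7 days

te_A = (2 + 4·5 + 8)/6 = 30/6 = 5
te_B = (8 + 4·10 + 24)/6 = 72/6 = 12
te_C = (1 + 4·2 + 9)/6 = 18/6 = 3
te_D = (4 + 4·9 + 14)/6 = 54/6 = 9

Forward pass:
ES_A = 0; EF_A = 5
ES_B = 0; EF_B = 12
ES_C = max(EF_A=5, EF_B=12) = 12; EF_C = 12+3 = 15
ES_D = max(EF_A=5, EF_C=15) = 15; EF_D = 15+9 = 24
Expected project duration μ = 24 days. Critical path: B → C → D.

Backward pass:
LF_D = 24; LS_D = 24−9 = 15
LF_C = LS_D = 15; LS_C = 15−3 = 12
LF_B = LS_C = 12; LS_B = 12−12 = 0
LF_A = min(LS_C=12, LS_D=15) = 12; LS_A = 12−5 = 7
Slack_A = LS_A − ES_A = 7 − 0 = 7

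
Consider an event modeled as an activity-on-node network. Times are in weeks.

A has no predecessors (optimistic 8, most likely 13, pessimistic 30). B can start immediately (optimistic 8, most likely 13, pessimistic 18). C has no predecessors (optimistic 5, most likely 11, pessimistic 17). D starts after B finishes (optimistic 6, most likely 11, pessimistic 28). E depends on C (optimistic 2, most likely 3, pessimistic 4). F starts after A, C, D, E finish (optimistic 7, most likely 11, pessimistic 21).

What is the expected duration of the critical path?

38 weeks

te_A = (8 + 4·13 + 30)/6 = 90/6 = 15
te_B = (8 + 4·13 + 18)/6 = 78/6 = 13
te_C = (5 + 4·11 + 17)/6 = 66/6 = 11
te_D = (6 + 4·11 + 28)/6 = 78/6 = 13
te_E = (2 + 4·3 + 4)/6 = 18/6 = 3
te_F = (7 + 4·11 + 21)/6 = 72/6 = 12

Forward pass:
ES_A = 0; EF_A = 15
ES_B = 0; EF_B = 13
ES_C = 0; EF_C = 11
ES_D = 13; EF_D = 13+13 = 26
ES_E = 11; EF_E = 11+3 = 14
ES_F = max(EF_A=15, EF_C=11, EF_D=26, EF_E=14) = 26; EF_F = 26+12 = 38
Expected project duration μ = 38 weeks. Critical path: B → D → F.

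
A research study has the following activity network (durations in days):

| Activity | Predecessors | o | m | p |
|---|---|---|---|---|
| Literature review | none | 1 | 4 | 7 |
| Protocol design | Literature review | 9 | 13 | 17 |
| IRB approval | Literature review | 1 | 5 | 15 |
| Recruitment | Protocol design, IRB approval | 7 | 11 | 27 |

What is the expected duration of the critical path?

30 days

te_Literature review = (1 + 4·4 + 7)/6 = 24/6 = 4
te_Protocol design = (9 + 4·13 + 17)/6 = 78/6 = 13
te_IRB approval = (1 + 4·5 + 15)/6 = 36/6 = 6
te_Recruitment = (7 + 4·11 + 27)/6 = 78/6 = 13

Forward pass:
ES_Literature review = 0; EF_Literature review = 4
ES_Protocol design = 4; EF_Protocol design = 4+13 = 17
ES_IRB approval = 4; EF_IRB approval = 4+6 = 10
ES_Recruitment = max(EF_Protocol design=17, EF_IRB approval=10) = 17; EF_Recruitment = 17+13 = 30
Expected project duration μ = 30 days. Critical path: Literature review → Protocol design → Recruitment.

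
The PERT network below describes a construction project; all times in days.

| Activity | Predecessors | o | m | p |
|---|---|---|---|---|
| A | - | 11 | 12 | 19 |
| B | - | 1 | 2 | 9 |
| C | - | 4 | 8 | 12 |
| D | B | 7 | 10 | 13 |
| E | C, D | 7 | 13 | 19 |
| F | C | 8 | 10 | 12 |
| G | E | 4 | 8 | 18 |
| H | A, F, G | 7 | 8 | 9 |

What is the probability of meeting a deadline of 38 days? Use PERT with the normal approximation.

te_A = (11 + 4·12 + 19)/6 = 78/6 = 13; σ²_A = ((19−11)/6)² = 1.778
te_B = (1 + 4·2 + 9)/6 = 18/6 = 3; σ²_B = ((9−1)/6)² = 1.778
te_C = (4 + 4·8 + 12)/6 = 48/6 = 8; σ²_C = ((12−4)/6)² = 1.778
te_D = (7 + 4·10 + 13)/6 = 60/6 = 10; σ²_D = ((13−7)/6)² = 1.000
te_E = (7 + 4·13 + 19)/6 = 78/6 = 13; σ²_E = ((19−7)/6)² = 4.000
te_F = (8 + 4·10 + 12)/6 = 60/6 = 10; σ²_F = ((12−8)/6)² = 0.444
te_G = (4 + 4·8 + 18)/6 = 54/6 = 9; σ²_G = ((18−4)/6)² = 5.444
te_H = (7 + 4·8 + 9)/6 = 48/6 = 8; σ²_H = ((9−7)/6)² = 0.111

Forward pass:
ES_A = 0; EF_A = 13
ES_B = 0; EF_B = 3
ES_C = 0; EF_C = 8
ES_D = 3; EF_D = 3+10 = 13
ES_E = max(EF_C=8, EF_D=13) = 13; EF_E = 13+13 = 26
ES_F = 8; EF_F = 8+10 = 18
ES_G = 26; EF_G = 26+9 = 35
ES_H = max(EF_A=13, EF_F=18, EF_G=35) = 35; EF_H = 35+8 = 43
Expected project duration μ = 43 days. Critical path: B → D → E → G → H.

Variance along critical path = 1.778 + 1.000 + 4.000 + 5.444 + 0.111 = 12.333; σ = √12.333 = 3.512 days.
Z = (38 − 43) / 3.512 = -1.424
P(T ≤ 38) = Φ(-1.424) ≈ 0.077

0.077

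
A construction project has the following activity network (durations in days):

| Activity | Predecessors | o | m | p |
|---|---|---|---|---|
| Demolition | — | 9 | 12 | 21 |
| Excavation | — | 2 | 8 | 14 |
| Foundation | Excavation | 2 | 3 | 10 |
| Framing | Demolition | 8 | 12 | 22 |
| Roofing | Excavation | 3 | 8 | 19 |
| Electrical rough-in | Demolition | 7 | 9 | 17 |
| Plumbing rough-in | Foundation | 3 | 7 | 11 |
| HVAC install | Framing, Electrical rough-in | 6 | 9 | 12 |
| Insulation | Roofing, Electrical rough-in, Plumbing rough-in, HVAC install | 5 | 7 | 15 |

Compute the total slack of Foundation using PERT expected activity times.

te_Demolition = (9 + 4·12 + 21)/6 = 78/6 = 13
te_Excavation = (2 + 4·8 + 14)/6 = 48/6 = 8
te_Foundation = (2 + 4·3 + 10)/6 = 24/6 = 4
te_Framing = (8 + 4·12 + 22)/6 = 78/6 = 13
te_Roofing = (3 + 4·8 + 19)/6 = 54/6 = 9
te_Electrical rough-in = (7 + 4·9 + 17)/6 = 60/6 = 10
te_Plumbing rough-in = (3 + 4·7 + 11)/6 = 42/6 = 7
te_HVAC install = (6 + 4·9 + 12)/6 = 54/6 = 9
te_Insulation = (5 + 4·7 + 15)/6 = 48/6 = 8

Forward pass:
ES_Demolition = 0; EF_Demolition = 13
ES_Excavation = 0; EF_Excavation = 8
ES_Foundation = 8; EF_Foundation = 8+4 = 12
ES_Framing = 13; EF_Framing = 13+13 = 26
ES_Roofing = 8; EF_Roofing = 8+9 = 17
ES_Electrical rough-in = 13; EF_Electrical rough-in = 13+10 = 23
ES_Plumbing rough-in = 12; EF_Plumbing rough-in = 12+7 = 19
ES_HVAC install = max(EF_Framing=26, EF_Electrical rough-in=23) = 26; EF_HVAC install = 26+9 = 35
ES_Insulation = max(EF_Roofing=17, EF_Electrical rough-in=23, EF_Plumbing rough-in=19, EF_HVAC install=35) = 35; EF_Insulation = 35+8 = 43
Expected project duration μ = 43 days. Critical path: Demolition → Framing → HVAC install → Insulation.

Backward pass:
LF_Insulation = 43; LS_Insulation = 43−8 = 35
LF_HVAC install = LS_Insulation = 35; LS_HVAC install = 35−9 = 26
LF_Plumbing rough-in = LS_Insulation = 35; LS_Plumbing rough-in = 35−7 = 28
LF_Electrical rough-in = min(LS_HVAC install=26, LS_Insulation=35) = 26; LS_Electrical rough-in = 26−10 = 16
LF_Roofing = LS_Insulation = 35; LS_Roofing = 35−9 = 26
LF_Framing = LS_HVAC install = 26; LS_Framing = 26−13 = 13
LF_Foundation = LS_Plumbing rough-in = 28; LS_Foundation = 28−4 = 24
LF_Excavation = min(LS_Foundation=24, LS_Roofing=26) = 24; LS_Excavation = 24−8 = 16
LF_Demolition = min(LS_Framing=13, LS_Electrical rough-in=16) = 13; LS_Demolition = 13−13 = 0
Slack_Foundation = LS_Foundation − ES_Foundation = 24 − 8 = 16

16 days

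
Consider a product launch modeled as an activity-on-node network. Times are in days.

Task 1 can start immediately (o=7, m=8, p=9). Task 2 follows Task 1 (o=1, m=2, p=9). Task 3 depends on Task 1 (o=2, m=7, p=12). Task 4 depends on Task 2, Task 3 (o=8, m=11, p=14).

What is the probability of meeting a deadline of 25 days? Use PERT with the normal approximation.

0.306

te_Task 1 = (7 + 4·8 + 9)/6 = 48/6 = 8; σ²_Task 1 = ((9−7)/6)² = 0.111
te_Task 2 = (1 + 4·2 + 9)/6 = 18/6 = 3; σ²_Task 2 = ((9−1)/6)² = 1.778
te_Task 3 = (2 + 4·7 + 12)/6 = 42/6 = 7; σ²_Task 3 = ((12−2)/6)² = 2.778
te_Task 4 = (8 + 4·11 + 14)/6 = 66/6 = 11; σ²_Task 4 = ((14−8)/6)² = 1.000

Forward pass:
ES_Task 1 = 0; EF_Task 1 = 8
ES_Task 2 = 8; EF_Task 2 = 8+3 = 11
ES_Task 3 = 8; EF_Task 3 = 8+7 = 15
ES_Task 4 = max(EF_Task 2=11, EF_Task 3=15) = 15; EF_Task 4 = 15+11 = 26
Expected project duration μ = 26 days. Critical path: Task 1 → Task 3 → Task 4.

Variance along critical path = 0.111 + 2.778 + 1.000 = 3.889; σ = √3.889 = 1.972 days.
Z = (25 − 26) / 1.972 = -0.507
P(T ≤ 25) = Φ(-0.507) ≈ 0.306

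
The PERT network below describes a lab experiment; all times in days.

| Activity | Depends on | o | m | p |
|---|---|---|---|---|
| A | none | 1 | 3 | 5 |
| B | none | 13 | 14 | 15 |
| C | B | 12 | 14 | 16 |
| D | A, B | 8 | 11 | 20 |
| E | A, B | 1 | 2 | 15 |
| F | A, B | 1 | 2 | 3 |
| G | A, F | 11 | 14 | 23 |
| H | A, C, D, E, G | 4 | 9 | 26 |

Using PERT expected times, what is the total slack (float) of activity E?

13 days

te_A = (1 + 4·3 + 5)/6 = 18/6 = 3
te_B = (13 + 4·14 + 15)/6 = 84/6 = 14
te_C = (12 + 4·14 + 16)/6 = 84/6 = 14
te_D = (8 + 4·11 + 20)/6 = 72/6 = 12
te_E = (1 + 4·2 + 15)/6 = 24/6 = 4
te_F = (1 + 4·2 + 3)/6 = 12/6 = 2
te_G = (11 + 4·14 + 23)/6 = 90/6 = 15
te_H = (4 + 4·9 + 26)/6 = 66/6 = 11

Forward pass:
ES_A = 0; EF_A = 3
ES_B = 0; EF_B = 14
ES_C = 14; EF_C = 14+14 = 28
ES_D = max(EF_A=3, EF_B=14) = 14; EF_D = 14+12 = 26
ES_E = max(EF_A=3, EF_B=14) = 14; EF_E = 14+4 = 18
ES_F = max(EF_A=3, EF_B=14) = 14; EF_F = 14+2 = 16
ES_G = max(EF_A=3, EF_F=16) = 16; EF_G = 16+15 = 31
ES_H = max(EF_A=3, EF_C=28, EF_D=26, EF_E=18, EF_G=31) = 31; EF_H = 31+11 = 42
Expected project duration μ = 42 days. Critical path: B → F → G → H.

Backward pass:
LF_H = 42; LS_H = 42−11 = 31
LF_G = LS_H = 31; LS_G = 31−15 = 16
LF_F = LS_G = 16; LS_F = 16−2 = 14
LF_E = LS_H = 31; LS_E = 31−4 = 27
LF_D = LS_H = 31; LS_D = 31−12 = 19
LF_C = LS_H = 31; LS_C = 31−14 = 17
LF_B = min(LS_C=17, LS_D=19, LS_E=27, LS_F=14) = 14; LS_B = 14−14 = 0
LF_A = min(LS_D=19, LS_E=27, LS_F=14, LS_G=16, LS_H=31) = 14; LS_A = 14−3 = 11
Slack_E = LS_E − ES_E = 27 − 14 = 13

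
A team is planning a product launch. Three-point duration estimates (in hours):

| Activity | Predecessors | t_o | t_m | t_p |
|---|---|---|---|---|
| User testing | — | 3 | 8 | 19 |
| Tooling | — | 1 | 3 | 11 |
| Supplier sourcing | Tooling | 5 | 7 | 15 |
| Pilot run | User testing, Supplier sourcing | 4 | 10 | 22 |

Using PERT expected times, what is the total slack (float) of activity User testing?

te_User testing = (3 + 4·8 + 19)/6 = 54/6 = 9
te_Tooling = (1 + 4·3 + 11)/6 = 24/6 = 4
te_Supplier sourcing = (5 + 4·7 + 15)/6 = 48/6 = 8
te_Pilot run = (4 + 4·10 + 22)/6 = 66/6 = 11

Forward pass:
ES_User testing = 0; EF_User testing = 9
ES_Tooling = 0; EF_Tooling = 4
ES_Supplier sourcing = 4; EF_Supplier sourcing = 4+8 = 12
ES_Pilot run = max(EF_User testing=9, EF_Supplier sourcing=12) = 12; EF_Pilot run = 12+11 = 23
Expected project duration μ = 23 hours. Critical path: Tooling → Supplier sourcing → Pilot run.

Backward pass:
LF_Pilot run = 23; LS_Pilot run = 23−11 = 12
LF_Supplier sourcing = LS_Pilot run = 12; LS_Supplier sourcing = 12−8 = 4
LF_Tooling = LS_Supplier sourcing = 4; LS_Tooling = 4−4 = 0
LF_User testing = LS_Pilot run = 12; LS_User testing = 12−9 = 3
Slack_User testing = LS_User testing − ES_User testing = 3 − 0 = 3

3 hours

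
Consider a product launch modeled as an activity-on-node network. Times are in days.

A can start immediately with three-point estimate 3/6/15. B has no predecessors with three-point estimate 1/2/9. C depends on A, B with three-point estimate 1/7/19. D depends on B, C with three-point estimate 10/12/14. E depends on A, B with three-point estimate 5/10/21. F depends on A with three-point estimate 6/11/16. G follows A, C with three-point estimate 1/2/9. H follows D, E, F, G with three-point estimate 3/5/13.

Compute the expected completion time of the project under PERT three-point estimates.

33 days

te_A = (3 + 4·6 + 15)/6 = 42/6 = 7
te_B = (1 + 4·2 + 9)/6 = 18/6 = 3
te_C = (1 + 4·7 + 19)/6 = 48/6 = 8
te_D = (10 + 4·12 + 14)/6 = 72/6 = 12
te_E = (5 + 4·10 + 21)/6 = 66/6 = 11
te_F = (6 + 4·11 + 16)/6 = 66/6 = 11
te_G = (1 + 4·2 + 9)/6 = 18/6 = 3
te_H = (3 + 4·5 + 13)/6 = 36/6 = 6

Forward pass:
ES_A = 0; EF_A = 7
ES_B = 0; EF_B = 3
ES_C = max(EF_A=7, EF_B=3) = 7; EF_C = 7+8 = 15
ES_D = max(EF_B=3, EF_C=15) = 15; EF_D = 15+12 = 27
ES_E = max(EF_A=7, EF_B=3) = 7; EF_E = 7+11 = 18
ES_F = 7; EF_F = 7+11 = 18
ES_G = max(EF_A=7, EF_C=15) = 15; EF_G = 15+3 = 18
ES_H = max(EF_D=27, EF_E=18, EF_F=18, EF_G=18) = 27; EF_H = 27+6 = 33
Expected project duration μ = 33 days. Critical path: A → C → D → H.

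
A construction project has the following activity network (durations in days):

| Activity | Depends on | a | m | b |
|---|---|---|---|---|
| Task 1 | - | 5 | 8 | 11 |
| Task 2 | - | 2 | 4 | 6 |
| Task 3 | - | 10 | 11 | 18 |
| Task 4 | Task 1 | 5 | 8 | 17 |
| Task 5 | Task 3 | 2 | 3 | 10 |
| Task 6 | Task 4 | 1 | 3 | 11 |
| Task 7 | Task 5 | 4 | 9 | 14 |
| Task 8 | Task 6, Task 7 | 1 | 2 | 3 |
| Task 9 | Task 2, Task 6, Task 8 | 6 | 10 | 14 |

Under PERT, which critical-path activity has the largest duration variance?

te_Task 1 = (5 + 4·8 + 11)/6 = 48/6 = 8; σ²_Task 1 = ((11−5)/6)² = 1.000
te_Task 2 = (2 + 4·4 + 6)/6 = 24/6 = 4; σ²_Task 2 = ((6−2)/6)² = 0.444
te_Task 3 = (10 + 4·11 + 18)/6 = 72/6 = 12; σ²_Task 3 = ((18−10)/6)² = 1.778
te_Task 4 = (5 + 4·8 + 17)/6 = 54/6 = 9; σ²_Task 4 = ((17−5)/6)² = 4.000
te_Task 5 = (2 + 4·3 + 10)/6 = 24/6 = 4; σ²_Task 5 = ((10−2)/6)² = 1.778
te_Task 6 = (1 + 4·3 + 11)/6 = 24/6 = 4; σ²_Task 6 = ((11−1)/6)² = 2.778
te_Task 7 = (4 + 4·9 + 14)/6 = 54/6 = 9; σ²_Task 7 = ((14−4)/6)² = 2.778
te_Task 8 = (1 + 4·2 + 3)/6 = 12/6 = 2; σ²_Task 8 = ((3−1)/6)² = 0.111
te_Task 9 = (6 + 4·10 + 14)/6 = 60/6 = 10; σ²_Task 9 = ((14−6)/6)² = 1.778

Forward pass:
ES_Task 1 = 0; EF_Task 1 = 8
ES_Task 2 = 0; EF_Task 2 = 4
ES_Task 3 = 0; EF_Task 3 = 12
ES_Task 4 = 8; EF_Task 4 = 8+9 = 17
ES_Task 5 = 12; EF_Task 5 = 12+4 = 16
ES_Task 6 = 17; EF_Task 6 = 17+4 = 21
ES_Task 7 = 16; EF_Task 7 = 16+9 = 25
ES_Task 8 = max(EF_Task 6=21, EF_Task 7=25) = 25; EF_Task 8 = 25+2 = 27
ES_Task 9 = max(EF_Task 2=4, EF_Task 6=21, EF_Task 8=27) = 27; EF_Task 9 = 27+10 = 37
Expected project duration μ = 37 days. Critical path: Task 3 → Task 5 → Task 7 → Task 8 → Task 9.

Variances on critical path: σ²_Task 3=1.778, σ²_Task 5=1.778, σ²_Task 7=2.778, σ²_Task 8=0.111, σ²_Task 9=1.778.
Largest is σ²_Task 7 = 2.778.

Task 7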